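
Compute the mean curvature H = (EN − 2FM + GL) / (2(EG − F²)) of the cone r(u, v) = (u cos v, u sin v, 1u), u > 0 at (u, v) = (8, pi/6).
H = sqrt(2)/32

With E = 2, F = 0, G = u^2, L = 0, M = 0, N = sqrt(2)*u^2/(2*Abs(u)), assemble
  H = (EN − 2FM + GL) / (2(EG − F²)) = sqrt(2)/(4*Abs(u)).
At (u, v) = (8, pi/6): H = sqrt(2)/32.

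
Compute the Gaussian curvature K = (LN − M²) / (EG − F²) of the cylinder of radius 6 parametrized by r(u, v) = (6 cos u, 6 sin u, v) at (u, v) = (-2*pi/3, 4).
K = 0

Coefficients of the first fundamental form: E = 36, F = 0, G = 1.
Coefficients of the second fundamental form: L = -6, M = 0, N = 0.
Assemble K = (LN − M²)/(EG − F²) = 0. At (u, v) = (-2*pi/3, 4): K = 0.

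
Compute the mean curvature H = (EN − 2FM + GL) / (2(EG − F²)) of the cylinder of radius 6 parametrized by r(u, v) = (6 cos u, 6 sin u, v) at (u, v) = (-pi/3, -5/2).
H = -1/12

With E = 36, F = 0, G = 1, L = -6, M = 0, N = 0, assemble
  H = (EN − 2FM + GL) / (2(EG − F²)) = -1/12.
At (u, v) = (-pi/3, -5/2): H = -1/12.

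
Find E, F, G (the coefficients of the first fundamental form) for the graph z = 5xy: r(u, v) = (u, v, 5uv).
E = 25*v^2 + 1;  F = 25*u*v;  G = 25*u^2 + 1

Compute partials: r_u = (1, 0, 5*v), r_v = (0, 1, 5*u). Then
  E = r_u · r_u = 25*v^2 + 1,
  F = r_u · r_v = 25*u*v,
  G = r_v · r_v = 25*u^2 + 1.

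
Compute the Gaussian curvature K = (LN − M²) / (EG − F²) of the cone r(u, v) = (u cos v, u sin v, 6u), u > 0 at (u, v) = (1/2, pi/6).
K = 0

Coefficients of the first fundamental form: E = 37, F = 0, G = u^2.
Coefficients of the second fundamental form: L = 0, M = 0, N = 6*sqrt(37)*u^2/(37*Abs(u)).
Assemble K = (LN − M²)/(EG − F²) = 0. At (u, v) = (1/2, pi/6): K = 0.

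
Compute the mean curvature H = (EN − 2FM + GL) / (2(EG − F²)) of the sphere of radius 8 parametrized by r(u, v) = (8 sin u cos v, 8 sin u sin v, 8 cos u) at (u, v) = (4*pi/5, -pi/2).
H = -1/8

With E = 64, F = 0, G = 64*sin(u)^2, L = -8*sin(u)/Abs(sin(u)), M = 0, N = -8*sin(u)^3/Abs(sin(u)), assemble
  H = (EN − 2FM + GL) / (2(EG − F²)) = -sin(u)/(8*Abs(sin(u))).
At (u, v) = (4*pi/5, -pi/2): H = -1/8.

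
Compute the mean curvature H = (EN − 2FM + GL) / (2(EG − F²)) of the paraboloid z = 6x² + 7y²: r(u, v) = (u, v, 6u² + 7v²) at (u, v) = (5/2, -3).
H = 16897*sqrt(2665)/7102225

With E = 144*u^2 + 1, F = 168*u*v, G = 196*v^2 + 1, L = 12/sqrt(144*u^2 + 196*v^2 + 1), M = 0, N = 14/sqrt(144*u^2 + 196*v^2 + 1), assemble
  H = (EN − 2FM + GL) / (2(EG − F²)) = (1008*u^2 + 1176*v^2 + 13)/(144*u^2 + 196*v^2 + 1)^(3/2).
At (u, v) = (5/2, -3): H = 16897*sqrt(2665)/7102225.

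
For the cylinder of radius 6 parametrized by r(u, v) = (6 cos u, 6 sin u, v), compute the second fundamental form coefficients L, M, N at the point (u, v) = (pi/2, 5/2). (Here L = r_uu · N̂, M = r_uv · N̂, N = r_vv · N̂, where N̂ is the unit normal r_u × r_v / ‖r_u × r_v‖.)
L = -6;  M = 0;  N = 0

Compute the unit normal N̂(u, v) = (cos(u), sin(u), 0), and the second partials r_uu, r_uv, r_vv. Take dot products:
  L(u, v) = r_uu · N̂ = -6,
  M(u, v) = r_uv · N̂ = 0,
  N(u, v) = r_vv · N̂ = 0.
Evaluating at (u, v) = (pi/2, 5/2):
  L = -6, M = 0, N = 0.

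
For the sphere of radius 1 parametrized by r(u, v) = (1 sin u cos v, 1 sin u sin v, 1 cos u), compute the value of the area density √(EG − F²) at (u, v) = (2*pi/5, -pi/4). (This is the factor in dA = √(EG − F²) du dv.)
√(EG − F²)|_{(2*pi/5, -pi/4)} = sqrt(2*sqrt(5) + 10)/4

E = 1, F = 0, G = sin(u)^2, so EG − F² = sin(u)^2. Taking the positive square root: √(EG − F²) = Abs(sin(u)). At (u, v) = (2*pi/5, -pi/4): sqrt(2*sqrt(5) + 10)/4.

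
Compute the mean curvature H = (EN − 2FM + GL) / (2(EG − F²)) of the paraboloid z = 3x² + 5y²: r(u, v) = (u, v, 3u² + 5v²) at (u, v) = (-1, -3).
H = 2888*sqrt(937)/877969

With E = 36*u^2 + 1, F = 60*u*v, G = 100*v^2 + 1, L = 6/sqrt(36*u^2 + 100*v^2 + 1), M = 0, N = 10/sqrt(36*u^2 + 100*v^2 + 1), assemble
  H = (EN − 2FM + GL) / (2(EG − F²)) = 4*(45*u^2 + 75*v^2 + 2)/(36*u^2 + 100*v^2 + 1)^(3/2).
At (u, v) = (-1, -3): H = 2888*sqrt(937)/877969.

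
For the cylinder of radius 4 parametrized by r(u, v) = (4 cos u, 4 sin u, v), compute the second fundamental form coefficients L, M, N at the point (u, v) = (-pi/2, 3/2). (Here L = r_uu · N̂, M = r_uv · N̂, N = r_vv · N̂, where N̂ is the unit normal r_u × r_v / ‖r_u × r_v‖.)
L = -4;  M = 0;  N = 0

Compute the unit normal N̂(u, v) = (cos(u), sin(u), 0), and the second partials r_uu, r_uv, r_vv. Take dot products:
  L(u, v) = r_uu · N̂ = -4,
  M(u, v) = r_uv · N̂ = 0,
  N(u, v) = r_vv · N̂ = 0.
Evaluating at (u, v) = (-pi/2, 3/2):
  L = -4, M = 0, N = 0.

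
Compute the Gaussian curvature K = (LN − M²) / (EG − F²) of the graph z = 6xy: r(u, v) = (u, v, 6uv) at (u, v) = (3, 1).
K = -36/130321

Coefficients of the first fundamental form: E = 36*v^2 + 1, F = 36*u*v, G = 36*u^2 + 1.
Coefficients of the second fundamental form: L = 0, M = 6/sqrt(36*u^2 + 36*v^2 + 1), N = 0.
Assemble K = (LN − M²)/(EG − F²) = -36/(1296*u^4 + 2592*u^2*v^2 + 72*u^2 + 1296*v^4 + 72*v^2 + 1). At (u, v) = (3, 1): K = -36/130321.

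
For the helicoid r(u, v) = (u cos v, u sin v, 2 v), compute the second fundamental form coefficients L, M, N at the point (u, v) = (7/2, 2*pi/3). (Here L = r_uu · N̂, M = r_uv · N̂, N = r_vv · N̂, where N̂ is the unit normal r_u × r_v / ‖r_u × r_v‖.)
L = 0;  M = -4*sqrt(65)/65;  N = 0

Compute the unit normal N̂(u, v) = (2*sin(v)/sqrt(u^2 + 4), -2*cos(v)/sqrt(u^2 + 4), u/sqrt(u^2 + 4)), and the second partials r_uu, r_uv, r_vv. Take dot products:
  L(u, v) = r_uu · N̂ = 0,
  M(u, v) = r_uv · N̂ = -2/sqrt(u^2 + 4),
  N(u, v) = r_vv · N̂ = 0.
Evaluating at (u, v) = (7/2, 2*pi/3):
  L = 0, M = -4*sqrt(65)/65, N = 0.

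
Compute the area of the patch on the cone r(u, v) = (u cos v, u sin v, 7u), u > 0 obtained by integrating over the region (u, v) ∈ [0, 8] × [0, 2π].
Area = 320*sqrt(2)*pi

Area = ∫∫ √(EG − F²) du dv with √(EG − F²) = 5*sqrt(2)*Abs(u). Integrating over [0, 8] × [0, 2π] gives 320*sqrt(2)*pi.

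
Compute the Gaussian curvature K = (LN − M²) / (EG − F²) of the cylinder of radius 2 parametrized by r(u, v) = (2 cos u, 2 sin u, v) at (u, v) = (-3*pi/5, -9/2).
K = 0

Coefficients of the first fundamental form: E = 4, F = 0, G = 1.
Coefficients of the second fundamental form: L = -2, M = 0, N = 0.
Assemble K = (LN − M²)/(EG − F²) = 0. At (u, v) = (-3*pi/5, -9/2): K = 0.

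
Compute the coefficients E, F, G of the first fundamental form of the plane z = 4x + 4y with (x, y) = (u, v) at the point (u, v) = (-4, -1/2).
E = 17;  F = 16;  G = 17

Partials: r_u = (1, 0, 4), r_v = (0, 1, 4). As functions of (u, v):
  E = r_u · r_u = 17,
  F = r_u · r_v = 16,
  G = r_v · r_v = 17.
Evaluating at (u, v) = (-4, -1/2): E = 17, F = 16, G = 17.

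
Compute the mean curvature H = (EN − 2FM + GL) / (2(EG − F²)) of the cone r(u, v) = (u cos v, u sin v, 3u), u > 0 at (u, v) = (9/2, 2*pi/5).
H = sqrt(10)/30

With E = 10, F = 0, G = u^2, L = 0, M = 0, N = 3*sqrt(10)*u^2/(10*Abs(u)), assemble
  H = (EN − 2FM + GL) / (2(EG − F²)) = 3*sqrt(10)/(20*Abs(u)).
At (u, v) = (9/2, 2*pi/5): H = sqrt(10)/30.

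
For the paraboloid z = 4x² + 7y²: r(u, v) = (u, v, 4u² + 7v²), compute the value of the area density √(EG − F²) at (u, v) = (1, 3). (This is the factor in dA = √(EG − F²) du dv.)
√(EG − F²)|_{(1, 3)} = sqrt(1829)

E = 64*u^2 + 1, F = 112*u*v, G = 196*v^2 + 1, so EG − F² = 64*u^2 + 196*v^2 + 1. Taking the positive square root: √(EG − F²) = sqrt(64*u^2 + 196*v^2 + 1). At (u, v) = (1, 3): sqrt(1829).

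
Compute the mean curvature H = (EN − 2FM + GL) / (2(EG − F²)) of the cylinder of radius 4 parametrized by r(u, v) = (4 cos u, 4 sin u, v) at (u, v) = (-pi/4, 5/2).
H = -1/8

With E = 16, F = 0, G = 1, L = -4, M = 0, N = 0, assemble
  H = (EN − 2FM + GL) / (2(EG − F²)) = -1/8.
At (u, v) = (-pi/4, 5/2): H = -1/8.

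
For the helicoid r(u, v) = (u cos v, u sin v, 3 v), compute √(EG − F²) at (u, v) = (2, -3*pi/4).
√(EG − F²)|_{(2, -3*pi/4)} = sqrt(13)

E = 1, F = 0, G = u^2 + 9; EG − F² = u^2 + 9; √(EG − F²) = sqrt(u^2 + 9). At the given point: sqrt(13).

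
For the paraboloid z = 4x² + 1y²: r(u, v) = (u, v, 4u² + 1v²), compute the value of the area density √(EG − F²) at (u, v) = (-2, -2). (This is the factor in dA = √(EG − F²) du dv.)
√(EG − F²)|_{(-2, -2)} = sqrt(273)

E = 64*u^2 + 1, F = 16*u*v, G = 4*v^2 + 1, so EG − F² = 64*u^2 + 4*v^2 + 1. Taking the positive square root: √(EG − F²) = sqrt(64*u^2 + 4*v^2 + 1). At (u, v) = (-2, -2): sqrt(273).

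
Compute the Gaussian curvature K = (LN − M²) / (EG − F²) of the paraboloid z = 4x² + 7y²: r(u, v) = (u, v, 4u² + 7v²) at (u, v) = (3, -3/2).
K = 28/259081

Coefficients of the first fundamental form: E = 64*u^2 + 1, F = 112*u*v, G = 196*v^2 + 1.
Coefficients of the second fundamental form: L = 8/sqrt(64*u^2 + 196*v^2 + 1), M = 0, N = 14/sqrt(64*u^2 + 196*v^2 + 1).
Assemble K = (LN − M²)/(EG − F²) = 112/(4096*u^4 + 25088*u^2*v^2 + 128*u^2 + 38416*v^4 + 392*v^2 + 1). At (u, v) = (3, -3/2): K = 28/259081.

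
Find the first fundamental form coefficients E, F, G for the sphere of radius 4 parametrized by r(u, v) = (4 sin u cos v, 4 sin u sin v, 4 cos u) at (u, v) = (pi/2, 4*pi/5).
E = 16;  F = 0;  G = 16

Partials: r_u = (4*cos(u)*cos(v), 4*sin(v)*cos(u), -4*sin(u)), r_v = (-4*sin(u)*sin(v), 4*sin(u)*cos(v), 0). As functions of (u, v):
  E = r_u · r_u = 16,
  F = r_u · r_v = 0,
  G = r_v · r_v = 16*sin(u)^2.
Evaluating at (u, v) = (pi/2, 4*pi/5): E = 16, F = 0, G = 16.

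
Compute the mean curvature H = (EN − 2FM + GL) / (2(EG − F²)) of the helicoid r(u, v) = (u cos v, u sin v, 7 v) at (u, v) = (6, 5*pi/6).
H = 0

With E = 1, F = 0, G = u^2 + 49, L = 0, M = -7/sqrt(u^2 + 49), N = 0, assemble
  H = (EN − 2FM + GL) / (2(EG − F²)) = 0.
At (u, v) = (6, 5*pi/6): H = 0.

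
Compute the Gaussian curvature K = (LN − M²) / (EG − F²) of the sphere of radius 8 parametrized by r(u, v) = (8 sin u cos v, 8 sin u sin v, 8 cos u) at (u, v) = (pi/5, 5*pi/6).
K = 1/64

Coefficients of the first fundamental form: E = 64, F = 0, G = 64*sin(u)^2.
Coefficients of the second fundamental form: L = -8*sin(u)/Abs(sin(u)), M = 0, N = -8*sin(u)^3/Abs(sin(u)).
Assemble K = (LN − M²)/(EG − F²) = 1/64. At (u, v) = (pi/5, 5*pi/6): K = 1/64.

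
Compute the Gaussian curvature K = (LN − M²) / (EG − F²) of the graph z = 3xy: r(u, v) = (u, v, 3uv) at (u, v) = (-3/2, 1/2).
K = -36/2209

Coefficients of the first fundamental form: E = 9*v^2 + 1, F = 9*u*v, G = 9*u^2 + 1.
Coefficients of the second fundamental form: L = 0, M = 3/sqrt(9*u^2 + 9*v^2 + 1), N = 0.
Assemble K = (LN − M²)/(EG − F²) = -9/(81*u^4 + 162*u^2*v^2 + 18*u^2 + 81*v^4 + 18*v^2 + 1). At (u, v) = (-3/2, 1/2): K = -36/2209.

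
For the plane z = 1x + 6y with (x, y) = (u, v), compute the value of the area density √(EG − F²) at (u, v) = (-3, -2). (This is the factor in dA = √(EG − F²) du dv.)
√(EG − F²)|_{(-3, -2)} = sqrt(38)

E = 2, F = 6, G = 37, so EG − F² = 38. Taking the positive square root: √(EG − F²) = sqrt(38). At (u, v) = (-3, -2): sqrt(38).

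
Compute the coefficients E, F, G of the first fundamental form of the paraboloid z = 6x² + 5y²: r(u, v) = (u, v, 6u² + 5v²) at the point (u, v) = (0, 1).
E = 1;  F = 0;  G = 101

Partials: r_u = (1, 0, 12*u), r_v = (0, 1, 10*v). As functions of (u, v):
  E = r_u · r_u = 144*u^2 + 1,
  F = r_u · r_v = 120*u*v,
  G = r_v · r_v = 100*v^2 + 1.
Evaluating at (u, v) = (0, 1): E = 1, F = 0, G = 101.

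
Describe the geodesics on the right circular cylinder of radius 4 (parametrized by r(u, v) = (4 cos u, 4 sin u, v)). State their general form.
The cylinder is flat (K = 0) and locally isometric to the plane via the development (u, v) ↦ (4 u, v). Geodesics are the pre-images of straight lines: circles (v constant), vertical lines (u constant), and helices (v = c · u + d) for constants c, d.

A right cylinder has E = 4², F = 0, G = 1, so EG − F² = 4², and L = −4, M = N = 0, giving K = (LN − M²)/(EG − F²) = 0 everywhere. A flat surface is locally isometric to the Euclidean plane via the map (u, v) ↦ (4 u, v). Straight lines in the (x̃, ỹ) plane pull back to: (a) horizontal circles (v = const), (b) vertical generators (u = const), and (c) helices (4 u tan θ = v, i.e. v = c · u + d).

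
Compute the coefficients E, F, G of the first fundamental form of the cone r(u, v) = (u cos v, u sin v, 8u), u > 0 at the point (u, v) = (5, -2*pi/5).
E = 65;  F = 0;  G = 25

Partials: r_u = (cos(v), sin(v), 8), r_v = (-u*sin(v), u*cos(v), 0). As functions of (u, v):
  E = r_u · r_u = 65,
  F = r_u · r_v = 0,
  G = r_v · r_v = u^2.
Evaluating at (u, v) = (5, -2*pi/5): E = 65, F = 0, G = 25.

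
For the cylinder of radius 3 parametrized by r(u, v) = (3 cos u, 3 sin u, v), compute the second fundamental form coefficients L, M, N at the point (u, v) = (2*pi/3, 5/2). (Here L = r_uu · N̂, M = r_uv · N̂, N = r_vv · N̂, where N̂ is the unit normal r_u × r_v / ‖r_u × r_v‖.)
L = -3;  M = 0;  N = 0

Compute the unit normal N̂(u, v) = (cos(u), sin(u), 0), and the second partials r_uu, r_uv, r_vv. Take dot products:
  L(u, v) = r_uu · N̂ = -3,
  M(u, v) = r_uv · N̂ = 0,
  N(u, v) = r_vv · N̂ = 0.
Evaluating at (u, v) = (2*pi/3, 5/2):
  L = -3, M = 0, N = 0.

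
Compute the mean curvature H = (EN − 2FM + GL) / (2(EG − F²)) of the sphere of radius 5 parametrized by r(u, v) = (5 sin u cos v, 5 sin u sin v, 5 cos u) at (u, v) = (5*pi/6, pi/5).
H = -1/5

With E = 25, F = 0, G = 25*sin(u)^2, L = -5*sin(u)/Abs(sin(u)), M = 0, N = -5*sin(u)^3/Abs(sin(u)), assemble
  H = (EN − 2FM + GL) / (2(EG − F²)) = -sin(u)/(5*Abs(sin(u))).
At (u, v) = (5*pi/6, pi/5): H = -1/5.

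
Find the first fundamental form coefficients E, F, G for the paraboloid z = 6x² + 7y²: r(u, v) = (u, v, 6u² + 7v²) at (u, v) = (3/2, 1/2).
E = 325;  F = 126;  G = 50

Partials: r_u = (1, 0, 12*u), r_v = (0, 1, 14*v). As functions of (u, v):
  E = r_u · r_u = 144*u^2 + 1,
  F = r_u · r_v = 168*u*v,
  G = r_v · r_v = 196*v^2 + 1.
Evaluating at (u, v) = (3/2, 1/2): E = 325, F = 126, G = 50.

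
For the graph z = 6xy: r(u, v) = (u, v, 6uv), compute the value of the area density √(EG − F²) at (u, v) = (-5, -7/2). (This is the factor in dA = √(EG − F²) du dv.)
√(EG − F²)|_{(-5, -7/2)} = sqrt(1342)

E = 36*v^2 + 1, F = 36*u*v, G = 36*u^2 + 1, so EG − F² = 36*u^2 + 36*v^2 + 1. Taking the positive square root: √(EG − F²) = sqrt(36*u^2 + 36*v^2 + 1). At (u, v) = (-5, -7/2): sqrt(1342).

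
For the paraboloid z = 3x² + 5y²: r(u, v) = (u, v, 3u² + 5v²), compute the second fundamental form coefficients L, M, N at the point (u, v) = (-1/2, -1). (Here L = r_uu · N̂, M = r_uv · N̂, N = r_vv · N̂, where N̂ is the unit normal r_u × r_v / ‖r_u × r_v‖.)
L = 3*sqrt(110)/55;  M = 0;  N = sqrt(110)/11

Compute the unit normal N̂(u, v) = (-6*u/sqrt(36*u^2 + 100*v^2 + 1), -10*v/sqrt(36*u^2 + 100*v^2 + 1), 1/sqrt(36*u^2 + 100*v^2 + 1)), and the second partials r_uu, r_uv, r_vv. Take dot products:
  L(u, v) = r_uu · N̂ = 6/sqrt(36*u^2 + 100*v^2 + 1),
  M(u, v) = r_uv · N̂ = 0,
  N(u, v) = r_vv · N̂ = 10/sqrt(36*u^2 + 100*v^2 + 1).
Evaluating at (u, v) = (-1/2, -1):
  L = 3*sqrt(110)/55, M = 0, N = sqrt(110)/11.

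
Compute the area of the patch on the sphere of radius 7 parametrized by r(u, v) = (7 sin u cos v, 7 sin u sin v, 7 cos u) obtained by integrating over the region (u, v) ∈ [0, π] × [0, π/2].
Area = 49*pi

Area = ∫∫ √(EG − F²) du dv with √(EG − F²) = 49*Abs(sin(u)). Integrating over [0, π] × [0, π/2] gives 49*pi.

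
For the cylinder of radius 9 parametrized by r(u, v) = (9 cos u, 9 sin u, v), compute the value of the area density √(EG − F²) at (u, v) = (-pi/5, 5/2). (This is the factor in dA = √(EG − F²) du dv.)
√(EG − F²)|_{(-pi/5, 5/2)} = 9

E = 81, F = 0, G = 1, so EG − F² = 81. Taking the positive square root: √(EG − F²) = 9. At (u, v) = (-pi/5, 5/2): 9.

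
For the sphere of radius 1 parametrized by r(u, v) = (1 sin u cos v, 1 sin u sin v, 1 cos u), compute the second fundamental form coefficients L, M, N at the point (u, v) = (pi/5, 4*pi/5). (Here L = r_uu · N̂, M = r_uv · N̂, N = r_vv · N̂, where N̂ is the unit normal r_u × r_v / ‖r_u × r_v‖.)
L = -1;  M = 0;  N = -5/8 + sqrt(5)/8

Compute the unit normal N̂(u, v) = (sin(u)^2*cos(v)/Abs(sin(u)), sin(u)^2*sin(v)/Abs(sin(u)), sin(2*u)/(2*Abs(sin(u)))), and the second partials r_uu, r_uv, r_vv. Take dot products:
  L(u, v) = r_uu · N̂ = -sin(u)/Abs(sin(u)),
  M(u, v) = r_uv · N̂ = 0,
  N(u, v) = r_vv · N̂ = -sin(u)^3/Abs(sin(u)).
Evaluating at (u, v) = (pi/5, 4*pi/5):
  L = -1, M = 0, N = -5/8 + sqrt(5)/8.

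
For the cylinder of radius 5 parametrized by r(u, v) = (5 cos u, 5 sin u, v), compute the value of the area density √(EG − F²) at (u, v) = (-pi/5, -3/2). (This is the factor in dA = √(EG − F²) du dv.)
√(EG − F²)|_{(-pi/5, -3/2)} = 5

E = 25, F = 0, G = 1, so EG − F² = 25. Taking the positive square root: √(EG − F²) = 5. At (u, v) = (-pi/5, -3/2): 5.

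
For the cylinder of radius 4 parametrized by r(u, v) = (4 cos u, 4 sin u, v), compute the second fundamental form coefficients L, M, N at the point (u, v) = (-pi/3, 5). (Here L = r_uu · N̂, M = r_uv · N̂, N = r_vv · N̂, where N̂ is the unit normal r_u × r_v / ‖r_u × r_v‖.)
L = -4;  M = 0;  N = 0

Compute the unit normal N̂(u, v) = (cos(u), sin(u), 0), and the second partials r_uu, r_uv, r_vv. Take dot products:
  L(u, v) = r_uu · N̂ = -4,
  M(u, v) = r_uv · N̂ = 0,
  N(u, v) = r_vv · N̂ = 0.
Evaluating at (u, v) = (-pi/3, 5):
  L = -4, M = 0, N = 0.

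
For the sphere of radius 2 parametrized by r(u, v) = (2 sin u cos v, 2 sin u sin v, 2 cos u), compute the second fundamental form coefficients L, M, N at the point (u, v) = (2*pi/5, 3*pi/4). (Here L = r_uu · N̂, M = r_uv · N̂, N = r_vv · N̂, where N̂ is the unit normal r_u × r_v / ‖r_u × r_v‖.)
L = -2;  M = 0;  N = -5/4 - sqrt(5)/4

Compute the unit normal N̂(u, v) = (sin(u)^2*cos(v)/Abs(sin(u)), sin(u)^2*sin(v)/Abs(sin(u)), sin(2*u)/(2*Abs(sin(u)))), and the second partials r_uu, r_uv, r_vv. Take dot products:
  L(u, v) = r_uu · N̂ = -2*sin(u)/Abs(sin(u)),
  M(u, v) = r_uv · N̂ = 0,
  N(u, v) = r_vv · N̂ = -2*sin(u)^3/Abs(sin(u)).
Evaluating at (u, v) = (2*pi/5, 3*pi/4):
  L = -2, M = 0, N = -5/4 - sqrt(5)/4.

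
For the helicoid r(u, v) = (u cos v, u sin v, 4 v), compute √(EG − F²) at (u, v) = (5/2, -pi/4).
√(EG − F²)|_{(5/2, -pi/4)} = sqrt(89)/2

E = 1, F = 0, G = u^2 + 16; EG − F² = u^2 + 16; √(EG − F²) = sqrt(u^2 + 16). At the given point: sqrt(89)/2.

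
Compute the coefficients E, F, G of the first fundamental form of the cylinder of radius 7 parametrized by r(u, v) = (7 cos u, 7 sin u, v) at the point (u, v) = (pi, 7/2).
E = 49;  F = 0;  G = 1

Partials: r_u = (-7*sin(u), 7*cos(u), 0), r_v = (0, 0, 1). As functions of (u, v):
  E = r_u · r_u = 49,
  F = r_u · r_v = 0,
  G = r_v · r_v = 1.
Evaluating at (u, v) = (pi, 7/2): E = 49, F = 0, G = 1.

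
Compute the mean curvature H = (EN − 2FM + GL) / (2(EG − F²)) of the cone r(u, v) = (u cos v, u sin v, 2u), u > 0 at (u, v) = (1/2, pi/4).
H = 2*sqrt(5)/5

With E = 5, F = 0, G = u^2, L = 0, M = 0, N = 2*sqrt(5)*u^2/(5*Abs(u)), assemble
  H = (EN − 2FM + GL) / (2(EG − F²)) = sqrt(5)/(5*Abs(u)).
At (u, v) = (1/2, pi/4): H = 2*sqrt(5)/5.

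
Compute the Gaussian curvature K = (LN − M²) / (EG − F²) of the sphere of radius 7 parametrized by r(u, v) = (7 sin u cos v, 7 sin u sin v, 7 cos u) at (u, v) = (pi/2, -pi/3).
K = 1/49

Coefficients of the first fundamental form: E = 49, F = 0, G = 49*sin(u)^2.
Coefficients of the second fundamental form: L = -7*sin(u)/Abs(sin(u)), M = 0, N = -7*sin(u)^3/Abs(sin(u)).
Assemble K = (LN − M²)/(EG − F²) = 1/49. At (u, v) = (pi/2, -pi/3): K = 1/49.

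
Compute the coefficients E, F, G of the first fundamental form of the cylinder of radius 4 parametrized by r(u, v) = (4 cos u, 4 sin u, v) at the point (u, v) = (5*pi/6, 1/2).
E = 16;  F = 0;  G = 1

Partials: r_u = (-4*sin(u), 4*cos(u), 0), r_v = (0, 0, 1). As functions of (u, v):
  E = r_u · r_u = 16,
  F = r_u · r_v = 0,
  G = r_v · r_v = 1.
Evaluating at (u, v) = (5*pi/6, 1/2): E = 16, F = 0, G = 1.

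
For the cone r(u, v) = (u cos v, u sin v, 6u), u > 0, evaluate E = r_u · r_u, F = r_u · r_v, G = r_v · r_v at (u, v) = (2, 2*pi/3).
E = 37;  F = 0;  G = 4

Partials: r_u = (cos(v), sin(v), 6), r_v = (-u*sin(v), u*cos(v), 0). As functions of (u, v):
  E = r_u · r_u = 37,
  F = r_u · r_v = 0,
  G = r_v · r_v = u^2.
Evaluating at (u, v) = (2, 2*pi/3): E = 37, F = 0, G = 4.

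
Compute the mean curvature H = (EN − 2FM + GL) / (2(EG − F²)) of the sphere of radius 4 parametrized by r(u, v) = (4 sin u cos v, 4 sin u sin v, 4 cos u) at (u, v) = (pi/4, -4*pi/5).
H = -1/4

With E = 16, F = 0, G = 16*sin(u)^2, L = -4*sin(u)/Abs(sin(u)), M = 0, N = -4*sin(u)^3/Abs(sin(u)), assemble
  H = (EN − 2FM + GL) / (2(EG − F²)) = -sin(u)/(4*Abs(sin(u))).
At (u, v) = (pi/4, -4*pi/5): H = -1/4.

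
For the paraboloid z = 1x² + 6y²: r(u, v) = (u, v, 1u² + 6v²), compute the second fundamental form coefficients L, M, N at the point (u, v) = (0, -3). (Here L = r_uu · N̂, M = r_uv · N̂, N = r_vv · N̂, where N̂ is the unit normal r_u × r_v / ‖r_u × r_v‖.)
L = 2*sqrt(1297)/1297;  M = 0;  N = 12*sqrt(1297)/1297

Compute the unit normal N̂(u, v) = (-2*u/sqrt(4*u^2 + 144*v^2 + 1), -12*v/sqrt(4*u^2 + 144*v^2 + 1), 1/sqrt(4*u^2 + 144*v^2 + 1)), and the second partials r_uu, r_uv, r_vv. Take dot products:
  L(u, v) = r_uu · N̂ = 2/sqrt(4*u^2 + 144*v^2 + 1),
  M(u, v) = r_uv · N̂ = 0,
  N(u, v) = r_vv · N̂ = 12/sqrt(4*u^2 + 144*v^2 + 1).
Evaluating at (u, v) = (0, -3):
  L = 2*sqrt(1297)/1297, M = 0, N = 12*sqrt(1297)/1297.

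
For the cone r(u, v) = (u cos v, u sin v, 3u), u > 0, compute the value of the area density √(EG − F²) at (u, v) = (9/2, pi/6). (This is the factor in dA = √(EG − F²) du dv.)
√(EG − F²)|_{(9/2, pi/6)} = 9*sqrt(10)/2

E = 10, F = 0, G = u^2, so EG − F² = 10*u^2. Taking the positive square root: √(EG − F²) = sqrt(10)*Abs(u). At (u, v) = (9/2, pi/6): 9*sqrt(10)/2.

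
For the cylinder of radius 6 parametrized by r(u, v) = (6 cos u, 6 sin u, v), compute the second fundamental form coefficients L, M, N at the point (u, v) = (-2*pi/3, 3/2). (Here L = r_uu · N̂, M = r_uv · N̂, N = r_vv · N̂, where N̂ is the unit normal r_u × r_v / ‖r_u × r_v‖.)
L = -6;  M = 0;  N = 0

Compute the unit normal N̂(u, v) = (cos(u), sin(u), 0), and the second partials r_uu, r_uv, r_vv. Take dot products:
  L(u, v) = r_uu · N̂ = -6,
  M(u, v) = r_uv · N̂ = 0,
  N(u, v) = r_vv · N̂ = 0.
Evaluating at (u, v) = (-2*pi/3, 3/2):
  L = -6, M = 0, N = 0.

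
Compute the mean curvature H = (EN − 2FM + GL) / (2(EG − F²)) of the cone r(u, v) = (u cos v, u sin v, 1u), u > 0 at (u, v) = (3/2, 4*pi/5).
H = sqrt(2)/6

With E = 2, F = 0, G = u^2, L = 0, M = 0, N = sqrt(2)*u^2/(2*Abs(u)), assemble
  H = (EN − 2FM + GL) / (2(EG − F²)) = sqrt(2)/(4*Abs(u)).
At (u, v) = (3/2, 4*pi/5): H = sqrt(2)/6.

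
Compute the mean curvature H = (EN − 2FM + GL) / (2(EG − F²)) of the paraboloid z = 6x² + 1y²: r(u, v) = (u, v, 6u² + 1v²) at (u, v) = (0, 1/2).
H = 13*sqrt(2)/4

With E = 144*u^2 + 1, F = 24*u*v, G = 4*v^2 + 1, L = 12/sqrt(144*u^2 + 4*v^2 + 1), M = 0, N = 2/sqrt(144*u^2 + 4*v^2 + 1), assemble
  H = (EN − 2FM + GL) / (2(EG − F²)) = (144*u^2 + 24*v^2 + 7)/(144*u^2 + 4*v^2 + 1)^(3/2).
At (u, v) = (0, 1/2): H = 13*sqrt(2)/4.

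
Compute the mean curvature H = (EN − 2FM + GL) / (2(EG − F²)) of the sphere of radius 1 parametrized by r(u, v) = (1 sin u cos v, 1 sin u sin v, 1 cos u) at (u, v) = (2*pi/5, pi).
H = -1

With E = 1, F = 0, G = sin(u)^2, L = -sin(u)/Abs(sin(u)), M = 0, N = -sin(u)^3/Abs(sin(u)), assemble
  H = (EN − 2FM + GL) / (2(EG − F²)) = -sin(u)/Abs(sin(u)).
At (u, v) = (2*pi/5, pi): H = -1.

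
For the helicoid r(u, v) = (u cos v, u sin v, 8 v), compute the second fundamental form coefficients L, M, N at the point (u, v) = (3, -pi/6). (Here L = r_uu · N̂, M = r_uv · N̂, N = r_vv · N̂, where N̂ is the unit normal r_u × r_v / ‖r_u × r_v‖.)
L = 0;  M = -8*sqrt(73)/73;  N = 0

Compute the unit normal N̂(u, v) = (8*sin(v)/sqrt(u^2 + 64), -8*cos(v)/sqrt(u^2 + 64), u/sqrt(u^2 + 64)), and the second partials r_uu, r_uv, r_vv. Take dot products:
  L(u, v) = r_uu · N̂ = 0,
  M(u, v) = r_uv · N̂ = -8/sqrt(u^2 + 64),
  N(u, v) = r_vv · N̂ = 0.
Evaluating at (u, v) = (3, -pi/6):
  L = 0, M = -8*sqrt(73)/73, N = 0.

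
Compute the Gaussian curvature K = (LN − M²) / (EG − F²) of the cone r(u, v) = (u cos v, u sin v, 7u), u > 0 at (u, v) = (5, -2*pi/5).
K = 0

Coefficients of the first fundamental form: E = 50, F = 0, G = u^2.
Coefficients of the second fundamental form: L = 0, M = 0, N = 7*sqrt(2)*u^2/(10*Abs(u)).
Assemble K = (LN − M²)/(EG − F²) = 0. At (u, v) = (5, -2*pi/5): K = 0.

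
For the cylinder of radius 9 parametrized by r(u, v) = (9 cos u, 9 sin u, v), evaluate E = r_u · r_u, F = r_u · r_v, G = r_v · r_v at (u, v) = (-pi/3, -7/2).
E = 81;  F = 0;  G = 1

Partials: r_u = (-9*sin(u), 9*cos(u), 0), r_v = (0, 0, 1). As functions of (u, v):
  E = r_u · r_u = 81,
  F = r_u · r_v = 0,
  G = r_v · r_v = 1.
Evaluating at (u, v) = (-pi/3, -7/2): E = 81, F = 0, G = 1.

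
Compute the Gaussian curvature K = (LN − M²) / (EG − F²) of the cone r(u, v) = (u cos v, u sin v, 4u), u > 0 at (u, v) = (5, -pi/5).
K = 0

Coefficients of the first fundamental form: E = 17, F = 0, G = u^2.
Coefficients of the second fundamental form: L = 0, M = 0, N = 4*sqrt(17)*u^2/(17*Abs(u)).
Assemble K = (LN − M²)/(EG − F²) = 0. At (u, v) = (5, -pi/5): K = 0.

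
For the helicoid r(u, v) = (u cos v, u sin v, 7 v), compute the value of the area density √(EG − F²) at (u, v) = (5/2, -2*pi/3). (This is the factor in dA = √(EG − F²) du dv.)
√(EG − F²)|_{(5/2, -2*pi/3)} = sqrt(221)/2

E = 1, F = 0, G = u^2 + 49, so EG − F² = u^2 + 49. Taking the positive square root: √(EG − F²) = sqrt(u^2 + 49). At (u, v) = (5/2, -2*pi/3): sqrt(221)/2.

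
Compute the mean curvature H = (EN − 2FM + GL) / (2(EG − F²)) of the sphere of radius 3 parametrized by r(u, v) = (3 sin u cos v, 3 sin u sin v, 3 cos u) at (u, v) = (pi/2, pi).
H = -1/3

With E = 9, F = 0, G = 9*sin(u)^2, L = -3*sin(u)/Abs(sin(u)), M = 0, N = -3*sin(u)^3/Abs(sin(u)), assemble
  H = (EN − 2FM + GL) / (2(EG − F²)) = -sin(u)/(3*Abs(sin(u))).
At (u, v) = (pi/2, pi): H = -1/3.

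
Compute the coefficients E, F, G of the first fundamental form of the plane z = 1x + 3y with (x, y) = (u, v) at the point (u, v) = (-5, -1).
E = 2;  F = 3;  G = 10

Partials: r_u = (1, 0, 1), r_v = (0, 1, 3). As functions of (u, v):
  E = r_u · r_u = 2,
  F = r_u · r_v = 3,
  G = r_v · r_v = 10.
Evaluating at (u, v) = (-5, -1): E = 2, F = 3, G = 10.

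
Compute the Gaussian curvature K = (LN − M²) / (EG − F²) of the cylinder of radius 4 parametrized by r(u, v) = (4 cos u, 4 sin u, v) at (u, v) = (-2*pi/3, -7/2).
K = 0

Coefficients of the first fundamental form: E = 16, F = 0, G = 1.
Coefficients of the second fundamental form: L = -4, M = 0, N = 0.
Assemble K = (LN − M²)/(EG − F²) = 0. At (u, v) = (-2*pi/3, -7/2): K = 0.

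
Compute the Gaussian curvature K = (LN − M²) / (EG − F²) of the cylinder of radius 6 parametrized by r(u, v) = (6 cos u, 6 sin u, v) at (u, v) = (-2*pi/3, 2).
K = 0

Coefficients of the first fundamental form: E = 36, F = 0, G = 1.
Coefficients of the second fundamental form: L = -6, M = 0, N = 0.
Assemble K = (LN − M²)/(EG − F²) = 0. At (u, v) = (-2*pi/3, 2): K = 0.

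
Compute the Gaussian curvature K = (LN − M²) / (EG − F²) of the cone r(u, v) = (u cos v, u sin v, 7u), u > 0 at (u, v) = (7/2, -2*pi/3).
K = 0

Coefficients of the first fundamental form: E = 50, F = 0, G = u^2.
Coefficients of the second fundamental form: L = 0, M = 0, N = 7*sqrt(2)*u^2/(10*Abs(u)).
Assemble K = (LN − M²)/(EG − F²) = 0. At (u, v) = (7/2, -2*pi/3): K = 0.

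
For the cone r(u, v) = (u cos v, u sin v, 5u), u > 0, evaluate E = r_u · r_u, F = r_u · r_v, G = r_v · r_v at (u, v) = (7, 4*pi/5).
E = 26;  F = 0;  G = 49

Partials: r_u = (cos(v), sin(v), 5), r_v = (-u*sin(v), u*cos(v), 0). As functions of (u, v):
  E = r_u · r_u = 26,
  F = r_u · r_v = 0,
  G = r_v · r_v = u^2.
Evaluating at (u, v) = (7, 4*pi/5): E = 26, F = 0, G = 49.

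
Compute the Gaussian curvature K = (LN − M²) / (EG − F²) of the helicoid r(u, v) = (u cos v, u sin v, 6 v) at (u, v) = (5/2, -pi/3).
K = -576/28561

Coefficients of the first fundamental form: E = 1, F = 0, G = u^2 + 36.
Coefficients of the second fundamental form: L = 0, M = -6/sqrt(u^2 + 36), N = 0.
Assemble K = (LN − M²)/(EG − F²) = -36/(u^2 + 36)^2. At (u, v) = (5/2, -pi/3): K = -576/28561.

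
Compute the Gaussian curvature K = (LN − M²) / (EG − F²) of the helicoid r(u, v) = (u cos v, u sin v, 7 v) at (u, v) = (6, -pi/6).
K = -49/7225

Coefficients of the first fundamental form: E = 1, F = 0, G = u^2 + 49.
Coefficients of the second fundamental form: L = 0, M = -7/sqrt(u^2 + 49), N = 0.
Assemble K = (LN − M²)/(EG − F²) = -49/(u^2 + 49)^2. At (u, v) = (6, -pi/6): K = -49/7225.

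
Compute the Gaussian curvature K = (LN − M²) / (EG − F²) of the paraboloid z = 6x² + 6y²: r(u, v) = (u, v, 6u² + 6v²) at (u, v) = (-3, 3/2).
K = 144/2627641

Coefficients of the first fundamental form: E = 144*u^2 + 1, F = 144*u*v, G = 144*v^2 + 1.
Coefficients of the second fundamental form: L = 12/sqrt(144*u^2 + 144*v^2 + 1), M = 0, N = 12/sqrt(144*u^2 + 144*v^2 + 1).
Assemble K = (LN − M²)/(EG − F²) = 144/(20736*u^4 + 41472*u^2*v^2 + 288*u^2 + 20736*v^4 + 288*v^2 + 1). At (u, v) = (-3, 3/2): K = 144/2627641.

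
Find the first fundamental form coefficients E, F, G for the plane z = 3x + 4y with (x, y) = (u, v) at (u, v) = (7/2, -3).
E = 10;  F = 12;  G = 17

Partials: r_u = (1, 0, 3), r_v = (0, 1, 4). As functions of (u, v):
  E = r_u · r_u = 10,
  F = r_u · r_v = 12,
  G = r_v · r_v = 17.
Evaluating at (u, v) = (7/2, -3): E = 10, F = 12, G = 17.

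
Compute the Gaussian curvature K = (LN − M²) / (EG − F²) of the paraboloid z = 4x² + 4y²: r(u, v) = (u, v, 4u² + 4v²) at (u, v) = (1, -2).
K = 64/103041

Coefficients of the first fundamental form: E = 64*u^2 + 1, F = 64*u*v, G = 64*v^2 + 1.
Coefficients of the second fundamental form: L = 8/sqrt(64*u^2 + 64*v^2 + 1), M = 0, N = 8/sqrt(64*u^2 + 64*v^2 + 1).
Assemble K = (LN − M²)/(EG − F²) = 64/(4096*u^4 + 8192*u^2*v^2 + 128*u^2 + 4096*v^4 + 128*v^2 + 1). At (u, v) = (1, -2): K = 64/103041.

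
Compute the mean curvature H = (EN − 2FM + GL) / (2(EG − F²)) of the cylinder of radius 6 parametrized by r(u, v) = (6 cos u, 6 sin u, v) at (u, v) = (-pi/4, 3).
H = -1/12

With E = 36, F = 0, G = 1, L = -6, M = 0, N = 0, assemble
  H = (EN − 2FM + GL) / (2(EG − F²)) = -1/12.
At (u, v) = (-pi/4, 3): H = -1/12.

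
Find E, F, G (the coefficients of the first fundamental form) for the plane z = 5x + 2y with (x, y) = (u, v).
E = 26;  F = 10;  G = 5

Compute partials: r_u = (1, 0, 5), r_v = (0, 1, 2). Then
  E = r_u · r_u = 26,
  F = r_u · r_v = 10,
  G = r_v · r_v = 5.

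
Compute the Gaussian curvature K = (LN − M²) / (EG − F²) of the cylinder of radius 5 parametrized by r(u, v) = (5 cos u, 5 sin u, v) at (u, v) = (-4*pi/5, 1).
K = 0

Coefficients of the first fundamental form: E = 25, F = 0, G = 1.
Coefficients of the second fundamental form: L = -5, M = 0, N = 0.
Assemble K = (LN − M²)/(EG − F²) = 0. At (u, v) = (-4*pi/5, 1): K = 0.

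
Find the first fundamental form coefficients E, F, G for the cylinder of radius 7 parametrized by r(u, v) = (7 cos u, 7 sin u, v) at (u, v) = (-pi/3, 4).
E = 49;  F = 0;  G = 1

Partials: r_u = (-7*sin(u), 7*cos(u), 0), r_v = (0, 0, 1). As functions of (u, v):
  E = r_u · r_u = 49,
  F = r_u · r_v = 0,
  G = r_v · r_v = 1.
Evaluating at (u, v) = (-pi/3, 4): E = 49, F = 0, G = 1.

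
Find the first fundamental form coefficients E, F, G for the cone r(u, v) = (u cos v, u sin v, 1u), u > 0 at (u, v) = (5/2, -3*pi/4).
E = 2;  F = 0;  G = 25/4

Partials: r_u = (cos(v), sin(v), 1), r_v = (-u*sin(v), u*cos(v), 0). As functions of (u, v):
  E = r_u · r_u = 2,
  F = r_u · r_v = 0,
  G = r_v · r_v = u^2.
Evaluating at (u, v) = (5/2, -3*pi/4): E = 2, F = 0, G = 25/4.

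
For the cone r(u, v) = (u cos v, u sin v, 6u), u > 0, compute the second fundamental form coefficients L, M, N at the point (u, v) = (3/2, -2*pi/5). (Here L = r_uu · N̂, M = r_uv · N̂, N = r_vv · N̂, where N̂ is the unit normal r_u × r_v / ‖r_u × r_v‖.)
L = 0;  M = 0;  N = 9*sqrt(37)/37

Compute the unit normal N̂(u, v) = (-6*sqrt(37)*u*cos(v)/(37*Abs(u)), -6*sqrt(37)*u*sin(v)/(37*Abs(u)), sqrt(37)*u/(37*Abs(u))), and the second partials r_uu, r_uv, r_vv. Take dot products:
  L(u, v) = r_uu · N̂ = 0,
  M(u, v) = r_uv · N̂ = 0,
  N(u, v) = r_vv · N̂ = 6*sqrt(37)*u^2/(37*Abs(u)).
Evaluating at (u, v) = (3/2, -2*pi/5):
  L = 0, M = 0, N = 9*sqrt(37)/37.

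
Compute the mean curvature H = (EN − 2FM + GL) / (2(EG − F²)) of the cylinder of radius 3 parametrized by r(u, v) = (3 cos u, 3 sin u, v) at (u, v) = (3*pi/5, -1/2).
H = -1/6

With E = 9, F = 0, G = 1, L = -3, M = 0, N = 0, assemble
  H = (EN − 2FM + GL) / (2(EG − F²)) = -1/6.
At (u, v) = (3*pi/5, -1/2): H = -1/6.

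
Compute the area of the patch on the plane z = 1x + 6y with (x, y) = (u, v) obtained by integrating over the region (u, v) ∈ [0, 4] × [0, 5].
Area = 20*sqrt(38)

Area = ∫∫ √(EG − F²) du dv with √(EG − F²) = sqrt(38). Integrating over [0, 4] × [0, 5] gives 20*sqrt(38).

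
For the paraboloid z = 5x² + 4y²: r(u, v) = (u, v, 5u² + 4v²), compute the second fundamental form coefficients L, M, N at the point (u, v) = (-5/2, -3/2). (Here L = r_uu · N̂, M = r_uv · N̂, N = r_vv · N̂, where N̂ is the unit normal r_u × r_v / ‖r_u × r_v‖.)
L = sqrt(770)/77;  M = 0;  N = 4*sqrt(770)/385

Compute the unit normal N̂(u, v) = (-10*u/sqrt(100*u^2 + 64*v^2 + 1), -8*v/sqrt(100*u^2 + 64*v^2 + 1), 1/sqrt(100*u^2 + 64*v^2 + 1)), and the second partials r_uu, r_uv, r_vv. Take dot products:
  L(u, v) = r_uu · N̂ = 10/sqrt(100*u^2 + 64*v^2 + 1),
  M(u, v) = r_uv · N̂ = 0,
  N(u, v) = r_vv · N̂ = 8/sqrt(100*u^2 + 64*v^2 + 1).
Evaluating at (u, v) = (-5/2, -3/2):
  L = sqrt(770)/77, M = 0, N = 4*sqrt(770)/385.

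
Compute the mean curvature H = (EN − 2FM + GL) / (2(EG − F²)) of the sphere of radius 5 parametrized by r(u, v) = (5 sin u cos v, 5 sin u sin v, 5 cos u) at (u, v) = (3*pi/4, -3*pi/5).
H = -1/5

With E = 25, F = 0, G = 25*sin(u)^2, L = -5*sin(u)/Abs(sin(u)), M = 0, N = -5*sin(u)^3/Abs(sin(u)), assemble
  H = (EN − 2FM + GL) / (2(EG − F²)) = -sin(u)/(5*Abs(sin(u))).
At (u, v) = (3*pi/4, -3*pi/5): H = -1/5.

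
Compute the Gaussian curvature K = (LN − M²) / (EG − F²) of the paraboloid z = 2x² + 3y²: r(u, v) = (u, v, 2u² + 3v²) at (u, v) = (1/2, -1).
K = 24/1681

Coefficients of the first fundamental form: E = 16*u^2 + 1, F = 24*u*v, G = 36*v^2 + 1.
Coefficients of the second fundamental form: L = 4/sqrt(16*u^2 + 36*v^2 + 1), M = 0, N = 6/sqrt(16*u^2 + 36*v^2 + 1).
Assemble K = (LN − M²)/(EG − F²) = 24/(256*u^4 + 1152*u^2*v^2 + 32*u^2 + 1296*v^4 + 72*v^2 + 1). At (u, v) = (1/2, -1): K = 24/1681.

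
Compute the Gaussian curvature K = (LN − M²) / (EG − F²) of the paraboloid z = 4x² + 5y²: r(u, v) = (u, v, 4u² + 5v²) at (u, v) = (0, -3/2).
K = 20/12769

Coefficients of the first fundamental form: E = 64*u^2 + 1, F = 80*u*v, G = 100*v^2 + 1.
Coefficients of the second fundamental form: L = 8/sqrt(64*u^2 + 100*v^2 + 1), M = 0, N = 10/sqrt(64*u^2 + 100*v^2 + 1).
Assemble K = (LN − M²)/(EG − F²) = 80/(4096*u^4 + 12800*u^2*v^2 + 128*u^2 + 10000*v^4 + 200*v^2 + 1). At (u, v) = (0, -3/2): K = 20/12769.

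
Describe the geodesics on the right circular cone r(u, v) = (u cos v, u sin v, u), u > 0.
The cone is flat away from the apex (K = 0). Slitting along a generator and unrolling gives an isometry to a sector of the plane; geodesics are the pre-images of straight lines in that sector. In particular, generators (v = const) are geodesics, and generic geodesics spiral from a minimum-distance point before returning to infinity.

For this cone, E = 2, F = 0, G = u², so EG − F² = 2u² > 0 (u > 0), and direct computation gives K = 0 away from the apex. Flatness lets us unroll the cone along a generator into a planar sector of angle 2π/√2 = π√2 ≈ 4.44 rad; geodesics on the cone are exactly the curves that develop to straight lines in this sector. Generators (v = const) develop to rays through the sector's vertex and are geodesics; the circles u = const develop to circular arcs and are not geodesics.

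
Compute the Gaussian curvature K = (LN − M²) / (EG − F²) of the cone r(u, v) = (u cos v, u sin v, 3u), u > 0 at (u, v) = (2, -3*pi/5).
K = 0

Coefficients of the first fundamental form: E = 10, F = 0, G = u^2.
Coefficients of the second fundamental form: L = 0, M = 0, N = 3*sqrt(10)*u^2/(10*Abs(u)).
Assemble K = (LN − M²)/(EG − F²) = 0. At (u, v) = (2, -3*pi/5): K = 0.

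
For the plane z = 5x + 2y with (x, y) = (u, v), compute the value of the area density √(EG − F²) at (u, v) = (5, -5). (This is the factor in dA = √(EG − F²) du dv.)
√(EG − F²)|_{(5, -5)} = sqrt(30)

E = 26, F = 10, G = 5, so EG − F² = 30. Taking the positive square root: √(EG − F²) = sqrt(30). At (u, v) = (5, -5): sqrt(30).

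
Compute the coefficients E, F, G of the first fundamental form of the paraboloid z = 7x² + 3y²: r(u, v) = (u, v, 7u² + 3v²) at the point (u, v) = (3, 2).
E = 1765;  F = 504;  G = 145

Partials: r_u = (1, 0, 14*u), r_v = (0, 1, 6*v). As functions of (u, v):
  E = r_u · r_u = 196*u^2 + 1,
  F = r_u · r_v = 84*u*v,
  G = r_v · r_v = 36*v^2 + 1.
Evaluating at (u, v) = (3, 2): E = 1765, F = 504, G = 145.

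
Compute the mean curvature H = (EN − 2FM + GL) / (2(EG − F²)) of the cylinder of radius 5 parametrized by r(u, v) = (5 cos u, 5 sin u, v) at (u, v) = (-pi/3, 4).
H = -1/10

With E = 25, F = 0, G = 1, L = -5, M = 0, N = 0, assemble
  H = (EN − 2FM + GL) / (2(EG − F²)) = -1/10.
At (u, v) = (-pi/3, 4): H = -1/10.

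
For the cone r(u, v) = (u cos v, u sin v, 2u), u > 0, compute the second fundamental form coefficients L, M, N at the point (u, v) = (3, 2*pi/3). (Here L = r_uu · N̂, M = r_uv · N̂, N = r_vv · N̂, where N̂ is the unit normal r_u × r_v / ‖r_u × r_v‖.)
L = 0;  M = 0;  N = 6*sqrt(5)/5

Compute the unit normal N̂(u, v) = (-2*sqrt(5)*u*cos(v)/(5*Abs(u)), -2*sqrt(5)*u*sin(v)/(5*Abs(u)), sqrt(5)*u/(5*Abs(u))), and the second partials r_uu, r_uv, r_vv. Take dot products:
  L(u, v) = r_uu · N̂ = 0,
  M(u, v) = r_uv · N̂ = 0,
  N(u, v) = r_vv · N̂ = 2*sqrt(5)*u^2/(5*Abs(u)).
Evaluating at (u, v) = (3, 2*pi/3):
  L = 0, M = 0, N = 6*sqrt(5)/5.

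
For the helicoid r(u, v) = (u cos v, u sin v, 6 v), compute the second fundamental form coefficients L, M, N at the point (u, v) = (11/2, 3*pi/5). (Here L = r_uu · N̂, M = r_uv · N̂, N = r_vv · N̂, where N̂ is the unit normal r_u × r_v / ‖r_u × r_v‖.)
L = 0;  M = -12*sqrt(265)/265;  N = 0

Compute the unit normal N̂(u, v) = (6*sin(v)/sqrt(u^2 + 36), -6*cos(v)/sqrt(u^2 + 36), u/sqrt(u^2 + 36)), and the second partials r_uu, r_uv, r_vv. Take dot products:
  L(u, v) = r_uu · N̂ = 0,
  M(u, v) = r_uv · N̂ = -6/sqrt(u^2 + 36),
  N(u, v) = r_vv · N̂ = 0.
Evaluating at (u, v) = (11/2, 3*pi/5):
  L = 0, M = -12*sqrt(265)/265, N = 0.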